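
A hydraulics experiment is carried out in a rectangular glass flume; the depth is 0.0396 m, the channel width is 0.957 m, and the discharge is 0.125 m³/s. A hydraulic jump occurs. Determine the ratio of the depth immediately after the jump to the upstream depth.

y₂/y₁ = 7.00

q = Q/b = 0.125/0.957 = 0.131 m²/s; V₁ = q/y₁ = 3.30 m/s. Fr₁ = V₁/√(g·y₁) = 5.29.
By Bélanger, y₂/y₁ = ½[√(1 + 8Fr₁²) − 1] = ½[√225.0 − 1] = 7.00.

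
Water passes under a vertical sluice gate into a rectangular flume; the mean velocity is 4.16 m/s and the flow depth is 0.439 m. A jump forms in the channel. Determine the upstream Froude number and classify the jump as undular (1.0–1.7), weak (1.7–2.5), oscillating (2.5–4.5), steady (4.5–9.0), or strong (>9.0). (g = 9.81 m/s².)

Fr₁ = V₁/√(g·y₁) = 4.16/√(9.81×0.439) = 2.00.
Fr₁ = 2.00 lies in the weak range.

Fr₁ = 2.00; weak jump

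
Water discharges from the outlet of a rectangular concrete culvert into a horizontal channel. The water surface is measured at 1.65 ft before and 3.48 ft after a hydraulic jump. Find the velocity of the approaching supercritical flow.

For a rectangular channel the momentum equation gives q² = ½·g·y₁·y₂·(y₁ + y₂) = ½×32.2×1.65×3.48×5.13 = 474.
q = √474 = 21.8 ft²/s.
V₁ = q/y₁ = 21.8/1.65 = 13.2 ft/s.

V₁ = 13.2 ft/s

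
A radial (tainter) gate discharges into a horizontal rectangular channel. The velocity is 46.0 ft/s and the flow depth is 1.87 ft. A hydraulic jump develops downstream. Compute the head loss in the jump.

Fr₁ = V₁/√(g·y₁) = 46.0/√(32.2×1.87) = 5.93.
Conjugate-depth relation: y₂/y₁ = ½[√(1 + 8Fr₁²) − 1] = ½[√282.1 − 1] = 7.90.
y₂ = 7.90 × 1.87 = 14.8 ft.
q = V₁·y₁ = 46.0 × 1.87 = 86.0 ft²/s. V₂ = q/y₂ = 86.0/14.8 = 5.82 ft/s. E₁ = y₁ + V₁²/2g = 34.7 ft; E₂ = y₂ + V₂²/2g = 15.3 ft. ΔE = E₁ − E₂ = 19.4 ft.

ΔE = 19.4 ft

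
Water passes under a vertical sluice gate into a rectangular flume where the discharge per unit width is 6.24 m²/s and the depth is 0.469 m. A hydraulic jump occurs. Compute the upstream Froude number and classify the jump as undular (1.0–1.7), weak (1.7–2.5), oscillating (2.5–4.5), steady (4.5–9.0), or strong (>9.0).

Fr₁ = 6.20; steady jump

V₁ = q/y₁ = 6.24/0.469 = 13.3 m/s. Fr₁ = V₁/√(g·y₁) = 13.3/√(9.81×0.469) = 6.20.
Fr₁ = 6.20 lies in the steady range.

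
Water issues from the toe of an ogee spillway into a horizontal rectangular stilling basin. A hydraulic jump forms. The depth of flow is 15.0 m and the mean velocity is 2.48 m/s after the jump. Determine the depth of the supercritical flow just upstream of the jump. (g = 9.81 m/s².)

Fr₂ = V₂/√(g·y₂) = 2.48/√(9.81×15.0) = 0.204.
Applying the sequent-depth relation in reverse, y₁/y₂ = ½[√(1 + 8Fr₂²) − 1] = ½[√1.334 − 1] = 0.0776.
y₁ = 0.0776 × 15.0 = 1.16 m.

y₁ = 1.16 m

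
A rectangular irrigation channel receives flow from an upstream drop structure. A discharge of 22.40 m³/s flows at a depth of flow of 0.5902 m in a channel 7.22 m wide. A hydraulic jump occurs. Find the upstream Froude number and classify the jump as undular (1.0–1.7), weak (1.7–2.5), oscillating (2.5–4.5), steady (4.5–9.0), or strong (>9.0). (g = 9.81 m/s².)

Fr₁ = 2.185; weak jump

q = Q/b = 22.40/7.22 = 3.102 m²/s; V₁ = q/y₁ = 5.257 m/s. Fr₁ = V₁/√(g·y₁) = 2.185.
Fr₁ = 2.185 lies in the weak range.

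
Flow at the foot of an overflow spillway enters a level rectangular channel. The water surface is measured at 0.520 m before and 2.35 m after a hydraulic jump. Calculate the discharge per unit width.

q = 4.15 m²/s

For a rectangular channel the momentum equation gives q² = ½·g·y₁·y₂·(y₁ + y₂) = ½×9.81×0.520×2.35×2.87 = 17.2.
q = √17.2 = 4.15 m²/s.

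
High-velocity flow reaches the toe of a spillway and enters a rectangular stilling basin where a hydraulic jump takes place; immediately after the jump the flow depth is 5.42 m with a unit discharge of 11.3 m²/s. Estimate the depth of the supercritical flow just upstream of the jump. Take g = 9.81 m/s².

y₁ = 0.775 m

V₂ = q/y₂ = 11.3/5.42 = 2.08 m/s; Fr₂ = V₂/√(g·y₂) = 0.286.
Applying the sequent-depth relation in reverse, y₁/y₂ = ½[√(1 + 8Fr₂²) − 1] = ½[√1.654 − 1] = 0.143.
y₁ = 0.143 × 5.42 = 0.775 m.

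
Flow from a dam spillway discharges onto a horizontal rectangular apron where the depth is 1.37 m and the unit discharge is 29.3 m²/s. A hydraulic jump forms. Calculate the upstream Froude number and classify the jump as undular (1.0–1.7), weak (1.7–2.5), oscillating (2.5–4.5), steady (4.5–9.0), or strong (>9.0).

V₁ = q/y₁ = 29.3/1.37 = 21.4 m/s. Fr₁ = V₁/√(g·y₁) = 21.4/√(9.81×1.37) = 5.83.
Fr₁ = 5.83 lies in the steady range.

Fr₁ = 5.83; steady jump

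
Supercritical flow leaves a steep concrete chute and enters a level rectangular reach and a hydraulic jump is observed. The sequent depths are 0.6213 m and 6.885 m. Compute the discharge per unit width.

q = 12.55 m²/s

For a rectangular channel the momentum equation gives q² = ½·g·y₁·y₂·(y₁ + y₂) = ½×9.81×0.6213×6.885×7.506 = 157.5.
q = √157.5 = 12.55 m²/s.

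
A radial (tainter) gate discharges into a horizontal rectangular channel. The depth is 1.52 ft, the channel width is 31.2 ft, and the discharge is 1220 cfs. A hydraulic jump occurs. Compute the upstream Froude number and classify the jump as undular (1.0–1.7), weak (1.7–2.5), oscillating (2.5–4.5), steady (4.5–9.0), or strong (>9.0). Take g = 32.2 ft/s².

Fr₁ = 3.68; oscillating jump

q = Q/b = 1220/31.2 = 39.1 ft²/s; V₁ = q/y₁ = 25.7 ft/s. Fr₁ = V₁/√(g·y₁) = 3.68.
Fr₁ = 3.68 lies in the oscillating range.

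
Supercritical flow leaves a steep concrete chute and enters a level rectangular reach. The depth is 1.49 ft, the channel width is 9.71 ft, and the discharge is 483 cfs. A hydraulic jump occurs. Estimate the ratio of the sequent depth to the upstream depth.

y₂/y₁ = 6.33

q = Q/b = 483/9.71 = 49.7 ft²/s; V₁ = q/y₁ = 33.4 ft/s. Fr₁ = V₁/√(g·y₁) = 4.82.
Bélanger equation: y₂/y₁ = ½[√(1 + 8Fr₁²) − 1] = ½[√186.8 − 1] = 6.33.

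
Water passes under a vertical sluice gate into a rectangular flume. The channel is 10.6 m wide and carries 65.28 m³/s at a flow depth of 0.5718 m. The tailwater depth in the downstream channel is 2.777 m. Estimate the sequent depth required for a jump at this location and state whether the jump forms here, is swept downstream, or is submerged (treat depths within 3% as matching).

q = Q/b = 65.28/10.6 = 6.158 m²/s; V₁ = q/y₁ = 10.77 m/s. Fr₁ = V₁/√(g·y₁) = 4.548.
By Bélanger, y₂/y₁ = ½[√(1 + 8Fr₁²) − 1] = ½[√166.44 − 1] = 5.951.
y₂ = 5.951 × 0.5718 = 3.403 m.
Tailwater y_tw = 2.777 m: y_tw < y₂, so the jump is swept downstream.

y₂ = 3.403 m; the jump is swept downstream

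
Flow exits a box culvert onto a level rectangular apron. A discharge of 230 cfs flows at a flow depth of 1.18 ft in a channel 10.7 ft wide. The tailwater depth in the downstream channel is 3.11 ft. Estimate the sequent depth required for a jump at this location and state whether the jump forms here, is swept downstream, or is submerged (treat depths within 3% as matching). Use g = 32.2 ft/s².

q = Q/b = 230/10.7 = 21.5 ft²/s; V₁ = q/y₁ = 18.2 ft/s. Fr₁ = V₁/√(g·y₁) = 2.96.
By Bélanger, y₂/y₁ = ½[√(1 + 8Fr₁²) − 1] = ½[√70.87 − 1] = 3.71.
y₂ = 3.71 × 1.18 = 4.38 ft.
Tailwater y_tw = 3.11 ft: y_tw < y₂, so the jump is swept downstream.

y₂ = 4.38 ft; the jump is swept downstream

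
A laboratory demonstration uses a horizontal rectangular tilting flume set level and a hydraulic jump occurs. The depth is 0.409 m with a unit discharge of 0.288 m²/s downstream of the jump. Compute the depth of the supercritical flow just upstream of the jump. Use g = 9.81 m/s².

V₂ = q/y₂ = 0.288/0.409 = 0.704 m/s; Fr₂ = V₂/√(g·y₂) = 0.352.
The Bélanger relation is symmetric: y₁/y₂ = ½[√(1 + 8Fr₂²) − 1] = ½[√1.989 − 1] = 0.205.
y₁ = 0.205 × 0.409 = 0.0839 m.

y₁ = 0.0839 m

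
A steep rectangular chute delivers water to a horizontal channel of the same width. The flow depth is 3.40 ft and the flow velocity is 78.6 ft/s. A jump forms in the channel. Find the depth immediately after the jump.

y₂ = 34.5 ft

Fr₁ = V₁/√(g·y₁) = 78.6/√(32.2×3.40) = 7.51.
From the momentum equation for a rectangular channel, y₂/y₁ = ½[√(1 + 8Fr₁²) − 1] = ½[√452.4 − 1] = 10.1.
y₂ = 10.1 × 3.40 = 34.5 ft.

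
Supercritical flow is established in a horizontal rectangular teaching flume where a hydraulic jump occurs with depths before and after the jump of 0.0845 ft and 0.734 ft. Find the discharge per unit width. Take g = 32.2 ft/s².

q = 0.904 ft²/s

For a rectangular channel the momentum equation gives q² = ½·g·y₁·y₂·(y₁ + y₂) = ½×32.2×0.0845×0.734×0.819 = 0.817.
q = √0.817 = 0.904 ft²/s.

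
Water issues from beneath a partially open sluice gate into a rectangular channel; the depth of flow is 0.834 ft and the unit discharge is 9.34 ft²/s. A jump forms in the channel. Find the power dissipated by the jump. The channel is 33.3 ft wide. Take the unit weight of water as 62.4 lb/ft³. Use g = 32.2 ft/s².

V₁ = q/y₁ = 9.34/0.834 = 11.2 ft/s. Fr₁ = V₁/√(g·y₁) = 11.2/√(32.2×0.834) = 2.16.
By Bélanger, y₂/y₁ = ½[√(1 + 8Fr₁²) − 1] = ½[√38.36 − 1] = 2.60.
y₂ = 2.60 × 0.834 = 2.17 ft.
Head loss: ΔE = (y₂ − y₁)³/(4y₁y₂) = (2.17 − 0.834)³/(4×0.834×2.17) = 2.36/7.23 = 0.327 ft.
Q = q·b = 9.34 × 33.3 = 311 cfs. P = γ·Q·ΔE/550 = 62.4 × 311 × 0.327 / 550 = 11.5 hp.

P = 11.5 hp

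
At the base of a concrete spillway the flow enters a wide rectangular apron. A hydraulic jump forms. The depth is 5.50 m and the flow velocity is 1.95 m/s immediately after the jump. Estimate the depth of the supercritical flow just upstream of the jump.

Fr₂ = V₂/√(g·y₂) = 1.95/√(9.81×5.50) = 0.265.
Applying the sequent-depth relation in reverse, y₁/y₂ = ½[√(1 + 8Fr₂²) − 1] = ½[√1.564 − 1] = 0.125.
y₁ = 0.125 × 5.50 = 0.689 m.

y₁ = 0.689 m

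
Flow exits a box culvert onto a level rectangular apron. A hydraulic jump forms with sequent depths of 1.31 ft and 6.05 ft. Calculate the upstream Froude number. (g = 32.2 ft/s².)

Fr₁ = 3.60

For a rectangular channel the momentum equation gives q² = ½·g·y₁·y₂·(y₁ + y₂) = ½×32.2×1.31×6.05×7.36 = 939.
q = √939 = 30.6 ft²/s.
V₁ = q/y₁ = 23.4 ft/s; Fr₁ = V₁/√(g·y₁) = 3.60.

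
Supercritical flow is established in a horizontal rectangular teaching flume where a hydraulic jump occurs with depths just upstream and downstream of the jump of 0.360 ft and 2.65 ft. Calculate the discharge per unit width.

q = 6.80 ft²/s

For a rectangular channel the momentum equation gives q² = ½·g·y₁·y₂·(y₁ + y₂) = ½×32.2×0.360×2.65×3.01 = 46.2.
q = √46.2 = 6.80 ft²/s.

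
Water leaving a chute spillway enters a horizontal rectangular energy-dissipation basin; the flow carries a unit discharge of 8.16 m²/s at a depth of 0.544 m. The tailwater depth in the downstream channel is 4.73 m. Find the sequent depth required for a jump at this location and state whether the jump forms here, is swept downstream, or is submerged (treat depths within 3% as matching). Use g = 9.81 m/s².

V₁ = q/y₁ = 8.16/0.544 = 15.0 m/s. Fr₁ = V₁/√(g·y₁) = 15.0/√(9.81×0.544) = 6.49.
By Bélanger, y₂/y₁ = ½[√(1 + 8Fr₁²) − 1] = ½[√338.3 − 1] = 8.70.
y₂ = 8.70 × 0.544 = 4.73 m.
Tailwater y_tw = 4.73 m: y_tw ≈ y₂, so the jump forms here.

y₂ = 4.73 m; the jump forms here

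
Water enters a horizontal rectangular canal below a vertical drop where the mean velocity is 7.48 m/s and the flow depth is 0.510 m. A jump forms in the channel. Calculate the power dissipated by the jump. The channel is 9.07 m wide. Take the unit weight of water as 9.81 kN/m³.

P = 351 kW

Fr₁ = V₁/√(g·y₁) = 7.48/√(9.81×0.510) = 3.34.
From the momentum equation for a rectangular channel, y₂/y₁ = ½[√(1 + 8Fr₁²) − 1] = ½[√90.47 − 1] = 4.26.
y₂ = 4.26 × 0.510 = 2.17 m.
Head loss: ΔE = (y₂ − y₁)³/(4y₁y₂) = (2.17 − 0.510)³/(4×0.510×2.17) = 4.58/4.43 = 1.03 m.
q = V₁·y₁ = 7.48 × 0.510 = 3.81 m²/s. Q = q·b = 3.81 × 9.07 = 34.6 m³/s. P = γ·Q·ΔE = 9.81 × 34.6 × 1.03 = 351 kW.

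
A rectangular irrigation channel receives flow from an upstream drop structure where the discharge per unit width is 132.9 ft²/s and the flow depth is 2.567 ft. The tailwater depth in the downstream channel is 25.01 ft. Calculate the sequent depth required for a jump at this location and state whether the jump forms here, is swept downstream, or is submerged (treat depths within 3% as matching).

V₁ = q/y₁ = 132.9/2.567 = 51.77 ft/s. Fr₁ = V₁/√(g·y₁) = 51.77/√(32.2×2.567) = 5.695.
Bélanger equation: y₂/y₁ = ½[√(1 + 8Fr₁²) − 1] = ½[√260.42 − 1] = 7.569.
y₂ = 7.569 × 2.567 = 19.43 ft.
Tailwater y_tw = 25.01 ft: y_tw > y₂, so the jump is submerged.

y₂ = 19.43 ft; the jump is submerged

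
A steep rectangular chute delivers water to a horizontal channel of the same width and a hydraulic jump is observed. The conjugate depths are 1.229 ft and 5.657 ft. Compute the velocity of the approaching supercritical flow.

For a rectangular channel the momentum equation gives q² = ½·g·y₁·y₂·(y₁ + y₂) = ½×32.2×1.229×5.657×6.886 = 770.8.
q = √770.8 = 27.76 ft²/s.
V₁ = q/y₁ = 27.76/1.229 = 22.59 ft/s.

V₁ = 22.59 ft/s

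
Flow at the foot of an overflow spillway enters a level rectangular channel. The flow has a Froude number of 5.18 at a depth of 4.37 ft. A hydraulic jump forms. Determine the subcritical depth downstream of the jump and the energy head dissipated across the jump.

Fr₁ = 5.18 (given).
Conjugate-depth relation: y₂/y₁ = ½[√(1 + 8Fr₁²) − 1] = ½[√215.7 − 1] = 6.84.
y₂ = 6.84 × 4.37 = 29.9 ft.
V₁ = Fr₁·√(g·y₁) = 5.18×√(32.2×4.37) = 61.4 ft/s; q = V₁·y₁ = 269 ft²/s. V₂ = q/y₂ = 269/29.9 = 8.98 ft/s. E₁ = y₁ + V₁²/2g = 63.0 ft; E₂ = y₂ + V₂²/2g = 31.2 ft. ΔE = E₁ − E₂ = 31.8 ft.

y₂ = 29.9 ft; ΔE = 31.8 ft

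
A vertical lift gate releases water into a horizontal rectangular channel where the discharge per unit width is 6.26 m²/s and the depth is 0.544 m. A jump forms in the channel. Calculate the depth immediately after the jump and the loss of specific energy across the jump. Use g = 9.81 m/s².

y₂ = 3.57 m; ΔE = 3.57 m

V₁ = q/y₁ = 6.26/0.544 = 11.5 m/s. Fr₁ = V₁/√(g·y₁) = 11.5/√(9.81×0.544) = 4.98.
Conjugate-depth relation: y₂/y₁ = ½[√(1 + 8Fr₁²) − 1] = ½[√199.5 − 1] = 6.56.
y₂ = 6.56 × 0.544 = 3.57 m.
Head loss: ΔE = (y₂ − y₁)³/(4y₁y₂) = (3.57 − 0.544)³/(4×0.544×3.57) = 27.7/7.77 = 3.57 m.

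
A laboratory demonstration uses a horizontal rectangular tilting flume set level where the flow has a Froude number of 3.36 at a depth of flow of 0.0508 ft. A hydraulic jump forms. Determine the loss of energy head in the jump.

Fr₁ = 3.36 (given).
Sequent-depth ratio: y₂/y₁ = ½[√(1 + 8Fr₁²) − 1] = ½[√91.32 − 1] = 4.28.
y₂ = 4.28 × 0.0508 = 0.217 ft.
Head loss: ΔE = (y₂ − y₁)³/(4y₁y₂) = (0.217 − 0.0508)³/(4×0.0508×0.217) = 0.00462/0.0442 = 0.105 ft.

ΔE = 0.105 ft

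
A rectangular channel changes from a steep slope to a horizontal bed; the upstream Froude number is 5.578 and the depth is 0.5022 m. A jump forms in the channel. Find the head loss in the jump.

Fr₁ = 5.578 (given).
Sequent-depth ratio: y₂/y₁ = ½[√(1 + 8Fr₁²) − 1] = ½[√249.91 − 1] = 7.404.
y₂ = 7.404 × 0.5022 = 3.718 m.
V₁ = Fr₁·√(g·y₁) = 5.578×√(9.81×0.5022) = 12.38 m/s; q = V₁·y₁ = 6.218 m²/s. V₂ = q/y₂ = 6.218/3.718 = 1.672 m/s. E₁ = y₁ + V₁²/2g = 8.315 m; E₂ = y₂ + V₂²/2g = 3.861 m. ΔE = E₁ − E₂ = 4.454 m.

ΔE = 4.454 m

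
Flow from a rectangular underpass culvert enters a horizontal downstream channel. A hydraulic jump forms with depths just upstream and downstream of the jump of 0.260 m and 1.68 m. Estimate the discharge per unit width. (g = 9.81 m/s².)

For a rectangular channel the momentum equation gives q² = ½·g·y₁·y₂·(y₁ + y₂) = ½×9.81×0.260×1.68×1.94 = 4.16.
q = √4.16 = 2.04 m²/s.

q = 2.04 m²/s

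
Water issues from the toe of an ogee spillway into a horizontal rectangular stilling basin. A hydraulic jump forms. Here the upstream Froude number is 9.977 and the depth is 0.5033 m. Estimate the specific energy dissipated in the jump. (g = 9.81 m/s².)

Fr₁ = 9.977 (given).
Bélanger equation: y₂/y₁ = ½[√(1 + 8Fr₁²) − 1] = ½[√797.32 − 1] = 13.62.
y₂ = 13.62 × 0.5033 = 6.854 m.
Head loss: ΔE = (y₂ − y₁)³/(4y₁y₂) = (6.854 − 0.5033)³/(4×0.5033×6.854) = 256.2/13.80 = 18.56 m.

ΔE = 18.56 m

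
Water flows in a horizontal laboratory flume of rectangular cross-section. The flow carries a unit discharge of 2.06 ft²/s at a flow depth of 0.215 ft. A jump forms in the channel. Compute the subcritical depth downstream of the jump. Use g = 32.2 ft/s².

V₁ = q/y₁ = 2.06/0.215 = 9.58 ft/s. Fr₁ = V₁/√(g·y₁) = 9.58/√(32.2×0.215) = 3.64.
Conjugate-depth relation: y₂/y₁ = ½[√(1 + 8Fr₁²) − 1] = ½[√107.1 − 1] = 4.67.
y₂ = 4.67 × 0.215 = 1.00 ft.

y₂ = 1.00 ft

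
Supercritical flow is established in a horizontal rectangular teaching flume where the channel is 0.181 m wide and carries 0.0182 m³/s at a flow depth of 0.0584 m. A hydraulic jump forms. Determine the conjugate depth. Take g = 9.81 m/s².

y₂ = 0.161 m

q = Q/b = 0.0182/0.181 = 0.101 m²/s; V₁ = q/y₁ = 1.72 m/s. Fr₁ = V₁/√(g·y₁) = 2.27.
By Bélanger, y₂/y₁ = ½[√(1 + 8Fr₁²) − 1] = ½[√42.40 − 1] = 2.76.
y₂ = 2.76 × 0.0584 = 0.161 m.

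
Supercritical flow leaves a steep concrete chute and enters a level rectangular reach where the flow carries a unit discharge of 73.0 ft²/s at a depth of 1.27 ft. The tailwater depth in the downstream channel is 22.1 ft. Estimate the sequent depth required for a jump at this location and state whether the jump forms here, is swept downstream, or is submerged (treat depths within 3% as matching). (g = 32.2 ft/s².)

V₁ = q/y₁ = 73.0/1.27 = 57.5 ft/s. Fr₁ = V₁/√(g·y₁) = 57.5/√(32.2×1.27) = 8.99.
Bélanger equation: y₂/y₁ = ½[√(1 + 8Fr₁²) − 1] = ½[√647.4 − 1] = 12.2.
y₂ = 12.2 × 1.27 = 15.5 ft.
Tailwater y_tw = 22.1 ft: y_tw > y₂, so the jump is submerged.

y₂ = 15.5 ft; the jump is submerged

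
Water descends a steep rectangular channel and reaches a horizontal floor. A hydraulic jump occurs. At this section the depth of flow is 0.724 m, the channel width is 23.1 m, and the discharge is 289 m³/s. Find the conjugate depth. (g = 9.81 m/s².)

y₂ = 6.29 m

q = Q/b = 289/23.1 = 12.5 m²/s; V₁ = q/y₁ = 17.3 m/s. Fr₁ = V₁/√(g·y₁) = 6.48.
Bélanger equation: y₂/y₁ = ½[√(1 + 8Fr₁²) − 1] = ½[√337.3 − 1] = 8.68.
y₂ = 8.68 × 0.724 = 6.29 m.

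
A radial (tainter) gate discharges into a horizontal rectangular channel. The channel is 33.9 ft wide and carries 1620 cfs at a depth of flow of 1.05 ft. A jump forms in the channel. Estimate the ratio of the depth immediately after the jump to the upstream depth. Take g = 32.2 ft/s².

q = Q/b = 1620/33.9 = 47.8 ft²/s; V₁ = q/y₁ = 45.5 ft/s. Fr₁ = V₁/√(g·y₁) = 7.83.
From the momentum equation for a rectangular channel, y₂/y₁ = ½[√(1 + 8Fr₁²) − 1] = ½[√491.1 − 1] = 10.6.

y₂/y₁ = 10.6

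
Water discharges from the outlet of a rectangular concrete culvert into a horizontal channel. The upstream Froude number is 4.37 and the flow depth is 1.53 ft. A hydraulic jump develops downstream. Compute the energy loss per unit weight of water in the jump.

Fr₁ = 4.37 (given).
Bélanger equation: y₂/y₁ = ½[√(1 + 8Fr₁²) − 1] = ½[√153.8 − 1] = 5.70.
y₂ = 5.70 × 1.53 = 8.72 ft.
Head loss: ΔE = (y₂ − y₁)³/(4y₁y₂) = (8.72 − 1.53)³/(4×1.53×8.72) = 372/53.4 = 6.97 ft.

ΔE = 6.97 ft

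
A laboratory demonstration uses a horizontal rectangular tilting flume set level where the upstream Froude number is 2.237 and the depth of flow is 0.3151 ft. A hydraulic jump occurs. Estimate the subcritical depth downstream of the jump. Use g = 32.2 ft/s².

Fr₁ = 2.237 (given).
Bélanger equation: y₂/y₁ = ½[√(1 + 8Fr₁²) − 1] = ½[√41.033 − 1] = 2.703.
y₂ = 2.703 × 0.3151 = 0.8517 ft.

y₂ = 0.8517 ft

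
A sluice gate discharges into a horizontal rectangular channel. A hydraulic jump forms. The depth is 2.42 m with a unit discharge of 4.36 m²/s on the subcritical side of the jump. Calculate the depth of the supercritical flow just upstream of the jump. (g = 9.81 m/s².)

V₂ = q/y₂ = 4.36/2.42 = 1.80 m/s; Fr₂ = V₂/√(g·y₂) = 0.370.
From the momentum equation (using Fr₂), y₁/y₂ = ½[√(1 + 8Fr₂²) − 1] = ½[√2.094 − 1] = 0.224.
y₁ = 0.224 × 2.42 = 0.541 m.

y₁ = 0.541 m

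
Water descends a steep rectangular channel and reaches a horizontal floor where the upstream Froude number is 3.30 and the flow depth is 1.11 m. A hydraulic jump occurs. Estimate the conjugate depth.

y₂ = 4.65 m

Fr₁ = 3.30 (given).
Conjugate-depth relation: y₂/y₁ = ½[√(1 + 8Fr₁²) − 1] = ½[√88.12 − 1] = 4.19.
y₂ = 4.19 × 1.11 = 4.65 m.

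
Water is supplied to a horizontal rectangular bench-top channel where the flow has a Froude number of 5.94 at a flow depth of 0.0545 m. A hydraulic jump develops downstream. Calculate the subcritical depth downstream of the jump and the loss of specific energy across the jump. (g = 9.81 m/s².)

Fr₁ = 5.94 (given).
Sequent-depth ratio: y₂/y₁ = ½[√(1 + 8Fr₁²) − 1] = ½[√283.3 − 1] = 7.92.
y₂ = 7.92 × 0.0545 = 0.431 m.
V₁ = Fr₁·√(g·y₁) = 5.94×√(9.81×0.0545) = 4.34 m/s; q = V₁·y₁ = 0.237 m²/s. V₂ = q/y₂ = 0.237/0.431 = 0.549 m/s. E₁ = y₁ + V₁²/2g = 1.02 m; E₂ = y₂ + V₂²/2g = 0.447 m. ΔE = E₁ − E₂ = 0.569 m.

y₂ = 0.431 m; ΔE = 0.569 m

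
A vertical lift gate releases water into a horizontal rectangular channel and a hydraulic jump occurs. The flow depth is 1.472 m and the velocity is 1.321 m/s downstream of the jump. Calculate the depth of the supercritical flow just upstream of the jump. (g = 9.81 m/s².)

y₁ = 0.2962 m

Fr₂ = V₂/√(g·y₂) = 1.321/√(9.81×1.472) = 0.3476.
Since the conjugate-depth ratio holds either way, y₁/y₂ = ½[√(1 + 8Fr₂²) − 1] = ½[√1.9668 − 1] = 0.2012.
y₁ = 0.2012 × 1.472 = 0.2962 m.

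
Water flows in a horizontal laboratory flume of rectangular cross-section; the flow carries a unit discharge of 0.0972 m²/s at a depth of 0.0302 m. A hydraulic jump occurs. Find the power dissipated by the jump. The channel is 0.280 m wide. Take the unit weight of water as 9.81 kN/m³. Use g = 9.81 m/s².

V₁ = q/y₁ = 0.0972/0.0302 = 3.22 m/s. Fr₁ = V₁/√(g·y₁) = 3.22/√(9.81×0.0302) = 5.91.
From the momentum equation for a rectangular channel, y₂/y₁ = ½[√(1 + 8Fr₁²) − 1] = ½[√280.7 − 1] = 7.88.
y₂ = 7.88 × 0.0302 = 0.238 m.
V₂ = q/y₂ = 0.0972/0.238 = 0.409 m/s. E₁ = y₁ + V₁²/2g = 0.558 m; E₂ = y₂ + V₂²/2g = 0.246 m. ΔE = E₁ − E₂ = 0.312 m.
Q = q·b = 0.0972 × 0.280 = 0.0272 m³/s. P = γ·Q·ΔE = 9.81 × 0.0272 × 0.312 = 0.0832 kW.

P = 0.0832 kW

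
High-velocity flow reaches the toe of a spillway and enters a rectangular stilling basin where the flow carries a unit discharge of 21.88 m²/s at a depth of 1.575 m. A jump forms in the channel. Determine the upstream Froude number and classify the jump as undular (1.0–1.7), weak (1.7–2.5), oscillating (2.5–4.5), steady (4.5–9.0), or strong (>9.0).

V₁ = q/y₁ = 21.88/1.575 = 13.89 m/s. Fr₁ = V₁/√(g·y₁) = 13.89/√(9.81×1.575) = 3.534.
Fr₁ = 3.534 lies in the oscillating range.

Fr₁ = 3.534; oscillating jump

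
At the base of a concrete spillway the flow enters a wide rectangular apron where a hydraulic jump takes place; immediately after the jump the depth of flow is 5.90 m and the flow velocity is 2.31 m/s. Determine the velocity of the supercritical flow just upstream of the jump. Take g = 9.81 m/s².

Fr₂ = V₂/√(g·y₂) = 2.31/√(9.81×5.90) = 0.304.
The Bélanger relation is symmetric: y₁/y₂ = ½[√(1 + 8Fr₂²) − 1] = ½[√1.738 − 1] = 0.159.
y₁ = 0.159 × 5.90 = 0.939 m.
V₁ = q/y₁ = 13.6/0.939 = 14.5 m/s.

V₁ = 14.5 m/s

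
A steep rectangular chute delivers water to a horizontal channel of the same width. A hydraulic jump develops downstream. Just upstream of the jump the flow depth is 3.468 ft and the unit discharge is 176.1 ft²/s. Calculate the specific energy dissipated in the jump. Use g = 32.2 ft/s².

ΔE = 20.61 ft

V₁ = q/y₁ = 176.1/3.468 = 50.78 ft/s. Fr₁ = V₁/√(g·y₁) = 50.78/√(32.2×3.468) = 4.805.
Bélanger equation: y₂/y₁ = ½[√(1 + 8Fr₁²) − 1] = ½[√185.72 − 1] = 6.314.
y₂ = 6.314 × 3.468 = 21.90 ft.
Head loss: ΔE = (y₂ − y₁)³/(4y₁y₂) = (21.90 − 3.468)³/(4×3.468×21.90) = 6259/303.8 = 20.61 ft.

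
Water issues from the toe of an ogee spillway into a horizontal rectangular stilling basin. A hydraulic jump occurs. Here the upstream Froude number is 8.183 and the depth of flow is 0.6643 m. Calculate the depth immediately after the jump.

y₂ = 7.363 m

Fr₁ = 8.183 (given).
From the momentum equation for a rectangular channel, y₂/y₁ = ½[√(1 + 8Fr₁²) − 1] = ½[√536.69 − 1] = 11.08.
y₂ = 11.08 × 0.6643 = 7.363 m.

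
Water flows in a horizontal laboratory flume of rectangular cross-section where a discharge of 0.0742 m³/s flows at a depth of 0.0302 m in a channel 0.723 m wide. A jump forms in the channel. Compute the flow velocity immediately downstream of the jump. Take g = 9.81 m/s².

q = Q/b = 0.0742/0.723 = 0.103 m²/s; V₁ = q/y₁ = 3.40 m/s. Fr₁ = V₁/√(g·y₁) = 6.24.
Sequent-depth ratio: y₂/y₁ = ½[√(1 + 8Fr₁²) − 1] = ½[√312.8 − 1] = 8.34.
y₂ = 8.34 × 0.0302 = 0.252 m.
V₂ = q/y₂ = 0.103/0.252 = 0.407 m/s.

V₂ = 0.407 m/s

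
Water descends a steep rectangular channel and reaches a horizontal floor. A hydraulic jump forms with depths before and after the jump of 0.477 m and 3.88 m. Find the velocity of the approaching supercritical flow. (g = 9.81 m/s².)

V₁ = 13.2 m/s

For a rectangular channel the momentum equation gives q² = ½·g·y₁·y₂·(y₁ + y₂) = ½×9.81×0.477×3.88×4.36 = 39.6.
q = √39.6 = 6.29 m²/s.
V₁ = q/y₁ = 6.29/0.477 = 13.2 m/s.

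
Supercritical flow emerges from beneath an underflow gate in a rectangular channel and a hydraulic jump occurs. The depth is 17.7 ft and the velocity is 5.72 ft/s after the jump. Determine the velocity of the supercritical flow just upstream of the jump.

V₁ = 55.0 ft/s

Fr₂ = V₂/√(g·y₂) = 5.72/√(32.2×17.7) = 0.240.
The Bélanger relation is symmetric: y₁/y₂ = ½[√(1 + 8Fr₂²) − 1] = ½[√1.459 − 1] = 0.104.
y₁ = 0.104 × 17.7 = 1.84 ft.
V₁ = q/y₁ = 101/1.84 = 55.0 ft/s.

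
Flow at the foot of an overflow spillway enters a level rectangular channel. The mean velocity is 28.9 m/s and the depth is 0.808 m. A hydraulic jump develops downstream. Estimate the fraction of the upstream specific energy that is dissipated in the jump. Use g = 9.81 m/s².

ΔE/E₁ = 0.734 (73.4%)

Fr₁ = V₁/√(g·y₁) = 28.9/√(9.81×0.808) = 10.3.
By Bélanger, y₂/y₁ = ½[√(1 + 8Fr₁²) − 1] = ½[√844.0 − 1] = 14.0.
y₂ = 14.0 × 0.808 = 11.3 m.
E₁ = y₁ + V₁²/2g = 43.4 m. ΔE = (y₂ − y₁)³/(4y₁y₂) = 31.8 m. ΔE/E₁ = 31.8/43.4 = 0.734.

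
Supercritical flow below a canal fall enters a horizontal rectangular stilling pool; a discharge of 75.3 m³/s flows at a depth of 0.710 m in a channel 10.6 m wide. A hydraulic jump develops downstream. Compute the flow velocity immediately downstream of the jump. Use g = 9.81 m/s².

V₂ = 2.05 m/s

q = Q/b = 75.3/10.6 = 7.10 m²/s; V₁ = q/y₁ = 10.0 m/s. Fr₁ = V₁/√(g·y₁) = 3.79.
From the momentum equation for a rectangular channel, y₂/y₁ = ½[√(1 + 8Fr₁²) − 1] = ½[√116.0 − 1] = 4.88.
y₂ = 4.88 × 0.710 = 3.47 m.
V₂ = q/y₂ = 7.10/3.47 = 2.05 m/s.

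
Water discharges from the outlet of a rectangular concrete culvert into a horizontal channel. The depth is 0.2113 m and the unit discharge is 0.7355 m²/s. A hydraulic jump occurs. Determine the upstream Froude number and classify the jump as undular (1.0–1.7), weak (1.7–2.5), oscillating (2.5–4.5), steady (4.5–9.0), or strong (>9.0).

Fr₁ = 2.418; weak jump

V₁ = q/y₁ = 0.7355/0.2113 = 3.481 m/s. Fr₁ = V₁/√(g·y₁) = 3.481/√(9.81×0.2113) = 2.418.
Fr₁ = 2.418 lies in the weak range.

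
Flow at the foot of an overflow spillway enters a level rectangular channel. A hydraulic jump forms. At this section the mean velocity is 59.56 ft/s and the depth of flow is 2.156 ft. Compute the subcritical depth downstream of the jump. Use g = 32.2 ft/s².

Fr₁ = V₁/√(g·y₁) = 59.56/√(32.2×2.156) = 7.148.
Sequent-depth ratio: y₂/y₁ = ½[√(1 + 8Fr₁²) − 1] = ½[√409.78 − 1] = 9.622.
y₂ = 9.622 × 2.156 = 20.74 ft.

y₂ = 20.74 ft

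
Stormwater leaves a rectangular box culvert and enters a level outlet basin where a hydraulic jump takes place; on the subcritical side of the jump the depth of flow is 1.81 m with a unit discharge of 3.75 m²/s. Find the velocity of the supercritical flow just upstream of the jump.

V₂ = q/y₂ = 3.75/1.81 = 2.07 m/s; Fr₂ = V₂/√(g·y₂) = 0.492.
Applying the sequent-depth relation in reverse, y₁/y₂ = ½[√(1 + 8Fr₂²) − 1] = ½[√2.934 − 1] = 0.356.
y₁ = 0.356 × 1.81 = 0.645 m.
V₁ = q/y₁ = 3.75/0.645 = 5.81 m/s.

V₁ = 5.81 m/s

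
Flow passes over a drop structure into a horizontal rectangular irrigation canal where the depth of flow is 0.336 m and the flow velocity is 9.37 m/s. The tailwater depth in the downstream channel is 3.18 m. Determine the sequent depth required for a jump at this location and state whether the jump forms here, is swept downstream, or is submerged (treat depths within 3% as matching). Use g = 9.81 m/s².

Fr₁ = V₁/√(g·y₁) = 9.37/√(9.81×0.336) = 5.16.
Bélanger equation: y₂/y₁ = ½[√(1 + 8Fr₁²) − 1] = ½[√214.1 − 1] = 6.82.
y₂ = 6.82 × 0.336 = 2.29 m.
Tailwater y_tw = 3.18 m: y_tw > y₂, so the jump is submerged.

y₂ = 2.29 m; the jump is submerged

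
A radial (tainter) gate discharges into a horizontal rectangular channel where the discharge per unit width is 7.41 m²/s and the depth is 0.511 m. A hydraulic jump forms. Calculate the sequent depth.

V₁ = q/y₁ = 7.41/0.511 = 14.5 m/s. Fr₁ = V₁/√(g·y₁) = 14.5/√(9.81×0.511) = 6.48.
Bélanger equation: y₂/y₁ = ½[√(1 + 8Fr₁²) − 1] = ½[√336.6 − 1] = 8.67.
y₂ = 8.67 × 0.511 = 4.43 m.

y₂ = 4.43 m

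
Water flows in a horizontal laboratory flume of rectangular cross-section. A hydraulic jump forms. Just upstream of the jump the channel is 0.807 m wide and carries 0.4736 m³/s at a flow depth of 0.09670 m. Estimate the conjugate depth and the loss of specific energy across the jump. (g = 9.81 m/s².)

y₂ = 0.8051 m; ΔE = 1.142 m

q = Q/b = 0.4736/0.807 = 0.5869 m²/s; V₁ = q/y₁ = 6.069 m/s. Fr₁ = V₁/√(g·y₁) = 6.231.
From the momentum equation for a rectangular channel, y₂/y₁ = ½[√(1 + 8Fr₁²) − 1] = ½[√311.61 − 1] = 8.326.
y₂ = 8.326 × 0.09670 = 0.8051 m.
Head loss: ΔE = (y₂ − y₁)³/(4y₁y₂) = (0.8051 − 0.09670)³/(4×0.09670×0.8051) = 0.3556/0.3114 = 1.142 m.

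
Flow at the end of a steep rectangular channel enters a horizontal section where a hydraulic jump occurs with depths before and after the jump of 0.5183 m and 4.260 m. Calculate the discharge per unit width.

For a rectangular channel the momentum equation gives q² = ½·g·y₁·y₂·(y₁ + y₂) = ½×9.81×0.5183×4.260×4.778 = 51.75.
q = √51.75 = 7.194 m²/s.

q = 7.194 m²/s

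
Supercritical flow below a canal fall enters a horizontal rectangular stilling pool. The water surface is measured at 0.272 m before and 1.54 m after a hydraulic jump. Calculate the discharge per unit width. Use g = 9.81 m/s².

For a rectangular channel the momentum equation gives q² = ½·g·y₁·y₂·(y₁ + y₂) = ½×9.81×0.272×1.54×1.81 = 3.72.
q = √3.72 = 1.93 m²/s.

q = 1.93 m²/s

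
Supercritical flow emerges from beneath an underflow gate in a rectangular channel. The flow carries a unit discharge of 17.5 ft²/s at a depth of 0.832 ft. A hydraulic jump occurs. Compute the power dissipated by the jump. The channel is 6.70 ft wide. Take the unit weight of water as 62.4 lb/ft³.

V₁ = q/y₁ = 17.5/0.832 = 21.0 ft/s. Fr₁ = V₁/√(g·y₁) = 21.0/√(32.2×0.832) = 4.06.
From the momentum equation for a rectangular channel, y₂/y₁ = ½[√(1 + 8Fr₁²) − 1] = ½[√133.1 − 1] = 5.27.
y₂ = 5.27 × 0.832 = 4.38 ft.
Head loss: ΔE = (y₂ − y₁)³/(4y₁y₂) = (4.38 − 0.832)³/(4×0.832×4.38) = 44.8/14.6 = 3.07 ft.
Q = q·b = 17.5 × 6.70 = 117 cfs. P = γ·Q·ΔE/550 = 62.4 × 117 × 3.07 / 550 = 40.8 hp.

P = 40.8 hp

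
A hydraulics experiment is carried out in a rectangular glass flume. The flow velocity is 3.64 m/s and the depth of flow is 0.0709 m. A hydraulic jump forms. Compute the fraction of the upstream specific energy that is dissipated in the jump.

Fr₁ = V₁/√(g·y₁) = 3.64/√(9.81×0.0709) = 4.36.
By Bélanger, y₂/y₁ = ½[√(1 + 8Fr₁²) − 1] = ½[√153.4 − 1] = 5.69.
y₂ = 5.69 × 0.0709 = 0.404 m.
E₁ = y₁ + V₁²/2g = 0.746 m. ΔE = (y₂ − y₁)³/(4y₁y₂) = 0.322 m. ΔE/E₁ = 0.322/0.746 = 0.431.

ΔE/E₁ = 0.431 (43.1%)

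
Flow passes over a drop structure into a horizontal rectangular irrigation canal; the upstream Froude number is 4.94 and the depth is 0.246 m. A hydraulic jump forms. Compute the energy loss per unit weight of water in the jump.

ΔE = 1.58 m

Fr₁ = 4.94 (given).
By Bélanger, y₂/y₁ = ½[√(1 + 8Fr₁²) − 1] = ½[√196.2 − 1] = 6.50.
y₂ = 6.50 × 0.246 = 1.60 m.
V₁ = Fr₁·√(g·y₁) = 4.94×√(9.81×0.246) = 7.67 m/s; q = V₁·y₁ = 1.89 m²/s. V₂ = q/y₂ = 1.89/1.60 = 1.18 m/s. E₁ = y₁ + V₁²/2g = 3.25 m; E₂ = y₂ + V₂²/2g = 1.67 m. ΔE = E₁ − E₂ = 1.58 m.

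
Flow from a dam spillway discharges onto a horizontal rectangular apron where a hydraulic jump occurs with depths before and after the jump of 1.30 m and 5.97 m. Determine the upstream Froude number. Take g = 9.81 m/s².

For a rectangular channel the momentum equation gives q² = ½·g·y₁·y₂·(y₁ + y₂) = ½×9.81×1.30×5.97×7.27 = 277.
q = √277 = 16.6 m²/s.
V₁ = q/y₁ = 12.8 m/s; Fr₁ = V₁/√(g·y₁) = 3.58.

Fr₁ = 3.58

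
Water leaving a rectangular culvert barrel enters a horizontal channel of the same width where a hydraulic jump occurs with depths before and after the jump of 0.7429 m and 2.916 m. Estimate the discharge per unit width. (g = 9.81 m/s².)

For a rectangular channel the momentum equation gives q² = ½·g·y₁·y₂·(y₁ + y₂) = ½×9.81×0.7429×2.916×3.659 = 38.88.
q = √38.88 = 6.235 m²/s.

q = 6.235 m²/s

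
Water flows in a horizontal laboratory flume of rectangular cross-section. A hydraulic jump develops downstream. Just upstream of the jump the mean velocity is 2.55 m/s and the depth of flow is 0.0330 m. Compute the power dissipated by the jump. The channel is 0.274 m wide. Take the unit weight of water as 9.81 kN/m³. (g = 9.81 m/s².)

Fr₁ = V₁/√(g·y₁) = 2.55/√(9.81×0.0330) = 4.48.
Sequent-depth ratio: y₂/y₁ = ½[√(1 + 8Fr₁²) − 1] = ½[√161.7 − 1] = 5.86.
y₂ = 5.86 × 0.0330 = 0.193 m.
q = V₁·y₁ = 2.55 × 0.0330 = 0.0842 m²/s. V₂ = q/y₂ = 0.0842/0.193 = 0.435 m/s. E₁ = y₁ + V₁²/2g = 0.364 m; E₂ = y₂ + V₂²/2g = 0.203 m. ΔE = E₁ − E₂ = 0.161 m.
Q = q·b = 0.0842 × 0.274 = 0.0231 m³/s. P = γ·Q·ΔE = 9.81 × 0.0231 × 0.161 = 0.0365 kW.

P = 0.0365 kW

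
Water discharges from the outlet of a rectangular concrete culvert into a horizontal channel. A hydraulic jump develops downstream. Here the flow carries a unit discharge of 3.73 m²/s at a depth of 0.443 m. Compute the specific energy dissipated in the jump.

V₁ = q/y₁ = 3.73/0.443 = 8.42 m/s. Fr₁ = V₁/√(g·y₁) = 8.42/√(9.81×0.443) = 4.04.
From the momentum equation for a rectangular channel, y₂/y₁ = ½[√(1 + 8Fr₁²) − 1] = ½[√131.5 − 1] = 5.23.
y₂ = 5.23 × 0.443 = 2.32 m.
Head loss: ΔE = (y₂ − y₁)³/(4y₁y₂) = (2.32 − 0.443)³/(4×0.443×2.32) = 6.60/4.11 = 1.61 m.

ΔE = 1.61 m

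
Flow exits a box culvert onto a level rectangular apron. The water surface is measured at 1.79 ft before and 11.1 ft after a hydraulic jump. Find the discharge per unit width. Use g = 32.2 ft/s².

q = 64.2 ft²/s

For a rectangular channel the momentum equation gives q² = ½·g·y₁·y₂·(y₁ + y₂) = ½×32.2×1.79×11.1×12.9 = 4123.
q = √4123 = 64.2 ft²/s.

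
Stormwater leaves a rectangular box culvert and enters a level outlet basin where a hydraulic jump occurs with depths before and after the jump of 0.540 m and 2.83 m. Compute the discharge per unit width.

q = 5.03 m²/s

For a rectangular channel the momentum equation gives q² = ½·g·y₁·y₂·(y₁ + y₂) = ½×9.81×0.540×2.83×3.37 = 25.3.
q = √25.3 = 5.03 m²/s.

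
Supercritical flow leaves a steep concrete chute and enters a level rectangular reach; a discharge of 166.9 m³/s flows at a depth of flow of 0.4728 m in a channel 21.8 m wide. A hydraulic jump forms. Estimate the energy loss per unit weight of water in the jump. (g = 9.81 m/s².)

q = Q/b = 166.9/21.8 = 7.656 m²/s; V₁ = q/y₁ = 16.19 m/s. Fr₁ = V₁/√(g·y₁) = 7.519.
Conjugate-depth relation: y₂/y₁ = ½[√(1 + 8Fr₁²) − 1] = ½[√453.26 − 1] = 10.14.
y₂ = 10.14 × 0.4728 = 4.797 m.
Head loss: ΔE = (y₂ − y₁)³/(4y₁y₂) = (4.797 − 0.4728)³/(4×0.4728×4.797) = 80.83/9.071 = 8.911 m.

ΔE = 8.911 m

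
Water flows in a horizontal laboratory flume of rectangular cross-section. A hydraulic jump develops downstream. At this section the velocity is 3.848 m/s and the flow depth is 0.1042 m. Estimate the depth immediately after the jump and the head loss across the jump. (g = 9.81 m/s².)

Fr₁ = V₁/√(g·y₁) = 3.848/√(9.81×0.1042) = 3.806.
Conjugate-depth relation: y₂/y₁ = ½[√(1 + 8Fr₁²) − 1] = ½[√116.88 − 1] = 4.906.
y₂ = 4.906 × 0.1042 = 0.5112 m.
Head loss: ΔE = (y₂ − y₁)³/(4y₁y₂) = (0.5112 − 0.1042)³/(4×0.1042×0.5112) = 0.06740/0.2131 = 0.3164 m.

y₂ = 0.5112 m; ΔE = 0.3164 m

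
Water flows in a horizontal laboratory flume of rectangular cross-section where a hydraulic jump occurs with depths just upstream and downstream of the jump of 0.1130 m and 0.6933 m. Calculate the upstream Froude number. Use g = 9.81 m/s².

For a rectangular channel the momentum equation gives q² = ½·g·y₁·y₂·(y₁ + y₂) = ½×9.81×0.1130×0.6933×0.8063 = 0.3098.
q = √0.3098 = 0.5566 m²/s.
V₁ = q/y₁ = 4.926 m/s; Fr₁ = V₁/√(g·y₁) = 4.679.

Fr₁ = 4.679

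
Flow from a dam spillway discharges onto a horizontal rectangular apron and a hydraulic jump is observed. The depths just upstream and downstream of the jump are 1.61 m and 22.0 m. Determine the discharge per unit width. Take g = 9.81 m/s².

q = 64.0 m²/s

For a rectangular channel the momentum equation gives q² = ½·g·y₁·y₂·(y₁ + y₂) = ½×9.81×1.61×22.0×23.6 = 4102.
q = √4102 = 64.0 m²/s.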